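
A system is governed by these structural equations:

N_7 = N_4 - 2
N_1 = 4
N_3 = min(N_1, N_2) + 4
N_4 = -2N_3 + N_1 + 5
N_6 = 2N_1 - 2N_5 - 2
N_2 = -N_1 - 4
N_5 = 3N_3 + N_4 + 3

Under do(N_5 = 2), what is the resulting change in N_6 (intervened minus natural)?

12

The intervention breaks the incoming arrows to N_5: N_5 = 3N_3 + N_4 + 3 no longer applies, and N_5 = 2.
N_6 = 2N_1 - 2N_5 - 2  [with N_1=4, N_5=2]  = 2
Without intervention: N_2 = -N_1 - 4  [with N_1=4]  = -8; N_3 = min(N_1, N_2) + 4  [with N_1=4, N_2=-8]  = -4; N_4 = -2N_3 + N_1 + 5  [with N_3=-4, N_1=4]  = 17; N_5 = 3N_3 + N_4 + 3  [with N_3=-4, N_4=17]  = 8; N_6 = 2N_1 - 2N_5 - 2  [with N_1=4, N_5=8]  = -10.
Change = 2 − (-10) = 12.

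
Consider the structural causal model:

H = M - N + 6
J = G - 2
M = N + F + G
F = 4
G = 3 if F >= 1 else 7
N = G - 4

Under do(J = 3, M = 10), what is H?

17

Setting J = 3, M = 10 by intervention discards those variables' equations.
G = 3 if F >= 1 else 7  [with F=4]  = 3
N = G - 4  [with G=3]  = -1
H = M - N + 6  [with M=10, N=-1]  = 17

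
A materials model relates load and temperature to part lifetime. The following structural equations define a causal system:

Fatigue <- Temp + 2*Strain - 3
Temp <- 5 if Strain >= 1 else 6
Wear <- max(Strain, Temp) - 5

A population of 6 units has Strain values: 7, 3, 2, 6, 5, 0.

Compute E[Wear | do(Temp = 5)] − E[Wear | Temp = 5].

-0.1

Under do(Temp=5), Temp's equation is replaced by Temp=5 for every unit. Per-unit Wear: 2, 0, 0, 1, 0, 0. Mean = 0.5.
Conditioning on Temp=5 selects the 5 unit(s) with Strain ∈ {7, 3, 2, 6, 5}. Their Wear values: 2, 0, 0, 1, 0. Mean = 0.6.
Difference = 0.5 − 0.6 = -0.1.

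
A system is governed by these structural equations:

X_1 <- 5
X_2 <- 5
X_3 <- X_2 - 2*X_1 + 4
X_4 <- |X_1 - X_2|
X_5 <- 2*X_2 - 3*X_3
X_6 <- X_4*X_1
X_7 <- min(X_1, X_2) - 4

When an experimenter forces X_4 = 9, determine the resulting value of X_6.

Under do(X_4=9), the mechanism X_4 <- |X_1 - X_2| is discarded; X_4 is fixed at 9.
X_6 = X_4*X_1  [with X_4=9, X_1=5]  = 45

45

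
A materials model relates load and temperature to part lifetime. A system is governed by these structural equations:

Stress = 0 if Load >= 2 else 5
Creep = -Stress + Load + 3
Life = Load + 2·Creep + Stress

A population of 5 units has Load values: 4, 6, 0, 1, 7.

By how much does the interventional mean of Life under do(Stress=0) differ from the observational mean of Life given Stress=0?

-6.2

do(Stress=0) breaks Stress's dependence on Load. With Stress=0 fixed, Life across the units is 18, 24, 6, 9, 27, mean 16.8.
E[Life|Stress=0] averages over only the 3 units with Stress=0 (Load = 4, 6, 7): Life = 18, 24, 27, mean 23.
Difference = 16.8 − 23 = -6.2.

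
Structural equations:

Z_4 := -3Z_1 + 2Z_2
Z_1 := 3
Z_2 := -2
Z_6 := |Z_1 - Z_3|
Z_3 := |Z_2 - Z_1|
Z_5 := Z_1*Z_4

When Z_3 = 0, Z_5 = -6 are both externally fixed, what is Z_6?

3

Setting Z_3 = 0, Z_5 = -6 by intervention discards those variables' equations.
Z_6 = |Z_1 - Z_3|  [with Z_1=3, Z_3=0]  = 3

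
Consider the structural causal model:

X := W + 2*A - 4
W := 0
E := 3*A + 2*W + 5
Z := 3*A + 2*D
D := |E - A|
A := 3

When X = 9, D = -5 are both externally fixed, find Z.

Setting X = 9, D = -5 by intervention discards those variables' equations.
Z = 3*A + 2*D  [with A=3, D=-5]  = -1

-1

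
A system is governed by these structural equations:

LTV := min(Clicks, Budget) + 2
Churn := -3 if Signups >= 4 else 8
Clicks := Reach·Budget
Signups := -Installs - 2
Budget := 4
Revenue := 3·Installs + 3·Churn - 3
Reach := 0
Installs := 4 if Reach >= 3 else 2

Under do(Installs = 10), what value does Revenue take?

51

The intervention breaks the incoming arrows to Installs: Installs := 4 if Reach >= 3 else 2 no longer applies, and Installs = 10.
Signups = -Installs - 2  [with Installs=10]  = -12
Churn = -3 if Signups >= 4 else 8  [with Signups=-12]  = 8
Revenue = 3·Installs + 3·Churn - 3  [with Installs=10, Churn=8]  = 51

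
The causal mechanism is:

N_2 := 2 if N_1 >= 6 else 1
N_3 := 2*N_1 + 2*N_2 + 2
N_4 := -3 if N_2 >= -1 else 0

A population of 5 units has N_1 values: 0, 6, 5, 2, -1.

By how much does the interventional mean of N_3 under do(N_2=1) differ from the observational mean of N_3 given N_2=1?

The intervention sets N_2=1 in all 5 units regardless of N_1. Recomputing N_3 per unit gives 4, 16, 14, 8, 2; average 8.8.
Conditioning on N_2=1 selects the 4 unit(s) with N_1 ∈ {0, 5, 2, -1}. Their N_3 values: 4, 14, 8, 2. Mean = 7.
Difference = 8.8 − 7 = 1.8.

1.8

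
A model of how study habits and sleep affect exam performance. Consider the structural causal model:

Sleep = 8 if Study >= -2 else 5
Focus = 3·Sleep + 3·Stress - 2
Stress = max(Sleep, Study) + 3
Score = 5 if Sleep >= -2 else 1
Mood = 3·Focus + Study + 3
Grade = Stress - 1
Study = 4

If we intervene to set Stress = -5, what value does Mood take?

28

The intervention breaks the incoming arrows to Stress: Stress = max(Sleep, Study) + 3 no longer applies, and Stress = -5.
Sleep = 8 if Study >= -2 else 5  [with Study=4]  = 8
Focus = 3·Sleep + 3·Stress - 2  [with Sleep=8, Stress=-5]  = 7
Mood = 3·Focus + Study + 3  [with Focus=7, Study=4]  = 28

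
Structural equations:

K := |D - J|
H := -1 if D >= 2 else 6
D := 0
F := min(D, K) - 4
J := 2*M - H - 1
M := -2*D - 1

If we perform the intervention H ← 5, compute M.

The intervention breaks the incoming arrows to H: H := -1 if D >= 2 else 6 no longer applies, and H = 5.
Since M is not a descendant of the intervened variable, it is unaffected.
M = -2*D - 1  [with D=0]  = -1

-1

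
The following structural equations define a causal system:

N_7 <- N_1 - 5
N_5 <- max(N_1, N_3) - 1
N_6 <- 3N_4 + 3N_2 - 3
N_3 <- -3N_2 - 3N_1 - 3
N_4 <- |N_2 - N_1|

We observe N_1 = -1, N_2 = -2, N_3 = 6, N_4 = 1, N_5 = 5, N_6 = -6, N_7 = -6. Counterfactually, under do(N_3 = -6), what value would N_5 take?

-2

do(N_3=-6) replaces the equation N_3 <- -3N_2 - 3N_1 - 3 with the constant N_3 = -6.
N_5 = max(N_1, N_3) - 1  [with N_1=-1, N_3=-6]  = -2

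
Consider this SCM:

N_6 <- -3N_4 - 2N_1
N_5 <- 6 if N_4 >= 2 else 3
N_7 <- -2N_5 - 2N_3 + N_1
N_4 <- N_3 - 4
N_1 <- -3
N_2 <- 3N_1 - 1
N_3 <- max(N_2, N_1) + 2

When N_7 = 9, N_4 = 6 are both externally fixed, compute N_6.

-12

Setting N_7 = 9, N_4 = 6 by intervention discards those variables' equations.
N_6 = -3N_4 - 2N_1  [with N_4=6, N_1=-3]  = -12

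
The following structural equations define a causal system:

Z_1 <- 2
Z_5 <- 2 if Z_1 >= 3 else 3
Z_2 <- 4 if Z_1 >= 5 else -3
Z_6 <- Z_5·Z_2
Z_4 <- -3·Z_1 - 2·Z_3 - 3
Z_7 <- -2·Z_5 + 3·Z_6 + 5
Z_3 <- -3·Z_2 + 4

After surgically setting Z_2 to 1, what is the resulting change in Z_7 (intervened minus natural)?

Under do(Z_2=1), the mechanism Z_2 <- 4 if Z_1 >= 5 else -3 is discarded; Z_2 is fixed at 1.
Z_5 = 2 if Z_1 >= 3 else 3  [with Z_1=2]  = 3
Z_6 = Z_5·Z_2  [with Z_5=3, Z_2=1]  = 3
Z_7 = -2·Z_5 + 3·Z_6 + 5  [with Z_5=3, Z_6=3]  = 8
Without intervention: Z_2 = 4 if Z_1 >= 5 else -3  [with Z_1=2]  = -3; Z_5 = 2 if Z_1 >= 3 else 3  [with Z_1=2]  = 3; Z_6 = Z_5·Z_2  [with Z_5=3, Z_2=-3]  = -9; Z_7 = -2·Z_5 + 3·Z_6 + 5  [with Z_5=3, Z_6=-9]  = -28.
Change = 8 − (-28) = 36.

36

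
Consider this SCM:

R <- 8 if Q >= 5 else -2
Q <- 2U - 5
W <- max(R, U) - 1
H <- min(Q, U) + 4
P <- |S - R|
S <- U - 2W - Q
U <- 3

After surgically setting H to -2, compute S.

-2

The intervention breaks the incoming arrows to H: H <- min(Q, U) + 4 no longer applies, and H = -2.
S is not downstream of the intervention, so its value is determined by the original equations.
Q = 2U - 5  [with U=3]  = 1
R = 8 if Q >= 5 else -2  [with Q=1]  = -2
W = max(R, U) - 1  [with R=-2, U=3]  = 2
S = U - 2W - Q  [with U=3, W=2, Q=1]  = -2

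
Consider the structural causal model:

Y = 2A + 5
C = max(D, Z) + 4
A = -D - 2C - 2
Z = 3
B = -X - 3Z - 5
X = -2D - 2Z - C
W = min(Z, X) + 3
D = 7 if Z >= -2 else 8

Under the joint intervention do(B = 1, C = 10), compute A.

-29

The joint intervention fixes B = 1, C = 10, removing each variable's own equation.
D = 7 if Z >= -2 else 8  [with Z=3]  = 7
A = -D - 2C - 2  [with D=7, C=10]  = -29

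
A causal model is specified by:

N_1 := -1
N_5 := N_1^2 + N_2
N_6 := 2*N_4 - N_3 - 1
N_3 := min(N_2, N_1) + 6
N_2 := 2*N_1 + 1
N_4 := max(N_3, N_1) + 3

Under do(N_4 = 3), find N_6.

Under do(N_4=3), the mechanism N_4 := max(N_3, N_1) + 3 is discarded; N_4 is fixed at 3.
N_2 = 2*N_1 + 1  [with N_1=-1]  = -1
N_3 = min(N_2, N_1) + 6  [with N_2=-1, N_1=-1]  = 5
N_6 = 2*N_4 - N_3 - 1  [with N_4=3, N_3=5]  = 0

0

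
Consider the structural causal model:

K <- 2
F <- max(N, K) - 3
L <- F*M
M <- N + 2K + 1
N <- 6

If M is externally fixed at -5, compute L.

Intervening sets M = -5 and removes its equation (M <- N + 2K + 1).
F = max(N, K) - 3  [with N=6, K=2]  = 3
L = F*M  [with F=3, M=-5]  = -15

-15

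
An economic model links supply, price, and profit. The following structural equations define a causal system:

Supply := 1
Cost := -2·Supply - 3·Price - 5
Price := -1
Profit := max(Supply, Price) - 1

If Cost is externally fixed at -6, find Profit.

0

The intervention breaks the incoming arrows to Cost: Cost := -2·Supply - 3·Price - 5 no longer applies, and Cost = -6.
Profit is not downstream of the intervention, so its value is determined by the original equations.
Profit = max(Supply, Price) - 1  [with Supply=1, Price=-1]  = 0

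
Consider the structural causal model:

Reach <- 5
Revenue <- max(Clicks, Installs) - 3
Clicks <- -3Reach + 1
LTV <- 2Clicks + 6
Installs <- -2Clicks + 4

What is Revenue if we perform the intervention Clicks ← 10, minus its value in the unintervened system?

Under do(Clicks=10), the mechanism Clicks <- -3Reach + 1 is discarded; Clicks is fixed at 10.
Installs = -2Clicks + 4  [with Clicks=10]  = -16
Revenue = max(Clicks, Installs) - 3  [with Clicks=10, Installs=-16]  = 7
Without intervention: Clicks = -3Reach + 1  [with Reach=5]  = -14; Installs = -2Clicks + 4  [with Clicks=-14]  = 32; Revenue = max(Clicks, Installs) - 3  [with Clicks=-14, Installs=32]  = 29.
Change = 7 − 29 = -22.

-22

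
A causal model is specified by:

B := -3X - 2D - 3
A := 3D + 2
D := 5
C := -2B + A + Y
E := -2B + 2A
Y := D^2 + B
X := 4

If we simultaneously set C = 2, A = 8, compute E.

66

Under do(C = 2, A = 8), each intervened variable's structural equation is replaced by its fixed value.
B = -3X - 2D - 3  [with X=4, D=5]  = -25
E = -2B + 2A  [with B=-25, A=8]  = 66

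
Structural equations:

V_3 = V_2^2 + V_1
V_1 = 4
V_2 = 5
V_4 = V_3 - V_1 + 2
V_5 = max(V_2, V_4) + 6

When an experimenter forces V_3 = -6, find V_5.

do(V_3=-6) replaces the equation V_3 = V_2^2 + V_1 with the constant V_3 = -6.
V_4 = V_3 - V_1 + 2  [with V_3=-6, V_1=4]  = -8
V_5 = max(V_2, V_4) + 6  [with V_2=5, V_4=-8]  = 11

11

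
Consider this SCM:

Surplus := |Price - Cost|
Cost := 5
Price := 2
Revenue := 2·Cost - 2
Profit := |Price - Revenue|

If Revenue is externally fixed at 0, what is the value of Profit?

The intervention breaks the incoming arrows to Revenue: Revenue := 2·Cost - 2 no longer applies, and Revenue = 0.
Profit = |Price - Revenue|  [with Price=2, Revenue=0]  = 2

2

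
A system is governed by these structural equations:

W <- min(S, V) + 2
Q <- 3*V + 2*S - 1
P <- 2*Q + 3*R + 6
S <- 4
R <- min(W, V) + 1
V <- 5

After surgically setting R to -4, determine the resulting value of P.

The intervention breaks the incoming arrows to R: R <- min(W, V) + 1 no longer applies, and R = -4.
Q = 3*V + 2*S - 1  [with V=5, S=4]  = 22
P = 2*Q + 3*R + 6  [with Q=22, R=-4]  = 38

38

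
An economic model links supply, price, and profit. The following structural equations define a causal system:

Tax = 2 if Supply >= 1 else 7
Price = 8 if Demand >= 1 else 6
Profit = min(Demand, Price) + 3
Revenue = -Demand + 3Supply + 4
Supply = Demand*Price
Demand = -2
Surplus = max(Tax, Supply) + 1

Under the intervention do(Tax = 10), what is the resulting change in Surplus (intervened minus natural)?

3

Under do(Tax=10), the mechanism Tax = 2 if Supply >= 1 else 7 is discarded; Tax is fixed at 10.
Price = 8 if Demand >= 1 else 6  [with Demand=-2]  = 6
Supply = Demand*Price  [with Demand=-2, Price=6]  = -12
Surplus = max(Tax, Supply) + 1  [with Tax=10, Supply=-12]  = 11
Without intervention: Price = 8 if Demand >= 1 else 6  [with Demand=-2]  = 6; Supply = Demand*Price  [with Demand=-2, Price=6]  = -12; Tax = 2 if Supply >= 1 else 7  [with Supply=-12]  = 7; Surplus = max(Tax, Supply) + 1  [with Tax=7, Supply=-12]  = 8.
Change = 11 − 8 = 3.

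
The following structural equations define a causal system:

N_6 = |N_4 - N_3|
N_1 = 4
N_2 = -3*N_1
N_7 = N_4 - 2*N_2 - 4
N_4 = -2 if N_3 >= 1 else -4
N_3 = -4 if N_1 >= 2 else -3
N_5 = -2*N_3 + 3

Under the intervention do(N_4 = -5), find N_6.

Under do(N_4=-5), the mechanism N_4 = -2 if N_3 >= 1 else -4 is discarded; N_4 is fixed at -5.
N_3 = -4 if N_1 >= 2 else -3  [with N_1=4]  = -4
N_6 = |N_4 - N_3|  [with N_4=-5, N_3=-4]  = 1

1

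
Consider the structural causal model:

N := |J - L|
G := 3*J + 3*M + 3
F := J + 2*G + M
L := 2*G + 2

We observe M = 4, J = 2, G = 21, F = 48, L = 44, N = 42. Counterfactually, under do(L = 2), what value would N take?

0

The intervention breaks the incoming arrows to L: L := 2*G + 2 no longer applies, and L = 2.
N = |J - L|  [with J=2, L=2]  = 0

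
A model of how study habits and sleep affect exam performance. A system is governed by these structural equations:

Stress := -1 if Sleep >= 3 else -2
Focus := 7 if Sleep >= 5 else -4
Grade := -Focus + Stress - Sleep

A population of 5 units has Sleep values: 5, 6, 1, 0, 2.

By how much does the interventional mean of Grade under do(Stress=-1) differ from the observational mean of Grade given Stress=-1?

9.3

Every unit gets Stress=-1 under the intervention. Grade values become -13, -14, 2, 3, 1; E[Grade|do(Stress=-1)] = -4.2.
E[Grade|Stress=-1] averages over only the 2 units with Stress=-1 (Sleep = 5, 6): Grade = -13, -14, mean -13.5.
Difference = -4.2 − (-13.5) = 9.3.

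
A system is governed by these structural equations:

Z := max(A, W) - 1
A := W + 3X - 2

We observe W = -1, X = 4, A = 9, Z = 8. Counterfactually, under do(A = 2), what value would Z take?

The intervention breaks the incoming arrows to A: A := W + 3X - 2 no longer applies, and A = 2.
Z = max(A, W) - 1  [with A=2, W=-1]  = 1

1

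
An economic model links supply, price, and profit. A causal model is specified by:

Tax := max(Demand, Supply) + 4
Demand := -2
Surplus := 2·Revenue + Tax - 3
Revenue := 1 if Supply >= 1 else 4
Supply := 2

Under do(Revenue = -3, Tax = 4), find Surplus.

-5

Setting Revenue = -3, Tax = 4 by intervention discards those variables' equations.
Surplus = 2·Revenue + Tax - 3  [with Revenue=-3, Tax=4]  = -5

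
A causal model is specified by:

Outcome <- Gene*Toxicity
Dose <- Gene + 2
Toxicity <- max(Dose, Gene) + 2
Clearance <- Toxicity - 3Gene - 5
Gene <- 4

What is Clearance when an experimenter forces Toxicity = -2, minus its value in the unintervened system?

-10

The intervention breaks the incoming arrows to Toxicity: Toxicity <- max(Dose, Gene) + 2 no longer applies, and Toxicity = -2.
Clearance = Toxicity - 3Gene - 5  [with Toxicity=-2, Gene=4]  = -19
Without intervention: Dose = Gene + 2  [with Gene=4]  = 6; Toxicity = max(Dose, Gene) + 2  [with Dose=6, Gene=4]  = 8; Clearance = Toxicity - 3Gene - 5  [with Toxicity=8, Gene=4]  = -9.
Change = -19 − (-9) = -10.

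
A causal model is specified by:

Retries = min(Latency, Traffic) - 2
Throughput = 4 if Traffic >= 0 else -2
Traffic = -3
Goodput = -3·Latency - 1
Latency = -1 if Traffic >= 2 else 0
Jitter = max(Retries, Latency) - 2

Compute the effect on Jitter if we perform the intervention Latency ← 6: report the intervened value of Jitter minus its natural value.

6

Under do(Latency=6), the mechanism Latency = -1 if Traffic >= 2 else 0 is discarded; Latency is fixed at 6.
Retries = min(Latency, Traffic) - 2  [with Latency=6, Traffic=-3]  = -5
Jitter = max(Retries, Latency) - 2  [with Retries=-5, Latency=6]  = 4
Without intervention: Latency = -1 if Traffic >= 2 else 0  [with Traffic=-3]  = 0; Retries = min(Latency, Traffic) - 2  [with Latency=0, Traffic=-3]  = -5; Jitter = max(Retries, Latency) - 2  [with Retries=-5, Latency=0]  = -2.
Change = 4 − (-2) = 6.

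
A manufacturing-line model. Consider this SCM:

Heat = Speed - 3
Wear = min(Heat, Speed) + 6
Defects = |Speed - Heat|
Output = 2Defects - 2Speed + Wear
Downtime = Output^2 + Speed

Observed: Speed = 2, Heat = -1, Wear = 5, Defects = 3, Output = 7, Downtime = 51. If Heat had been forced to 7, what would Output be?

do(Heat=7) replaces the equation Heat = Speed - 3 with the constant Heat = 7.
Wear = min(Heat, Speed) + 6  [with Heat=7, Speed=2]  = 8
Defects = |Speed - Heat|  [with Speed=2, Heat=7]  = 5
Output = 2Defects - 2Speed + Wear  [with Defects=5, Speed=2, Wear=8]  = 14

14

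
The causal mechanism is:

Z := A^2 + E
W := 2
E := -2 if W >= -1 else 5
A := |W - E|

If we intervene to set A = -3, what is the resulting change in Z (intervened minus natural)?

The intervention breaks the incoming arrows to A: A := |W - E| no longer applies, and A = -3.
E = -2 if W >= -1 else 5  [with W=2]  = -2
Z = A^2 + E  [with A=-3, E=-2]  = 7
Without intervention: E = -2 if W >= -1 else 5  [with W=2]  = -2; A = |W - E|  [with W=2, E=-2]  = 4; Z = A^2 + E  [with A=4, E=-2]  = 14.
Change = 7 − 14 = -7.

-7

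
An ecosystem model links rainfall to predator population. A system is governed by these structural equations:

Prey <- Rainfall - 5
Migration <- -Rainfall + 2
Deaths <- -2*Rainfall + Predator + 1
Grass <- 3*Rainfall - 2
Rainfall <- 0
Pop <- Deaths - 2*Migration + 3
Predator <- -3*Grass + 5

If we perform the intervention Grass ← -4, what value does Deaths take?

do(Grass=-4) replaces the equation Grass <- 3*Rainfall - 2 with the constant Grass = -4.
Predator = -3*Grass + 5  [with Grass=-4]  = 17
Deaths = -2*Rainfall + Predator + 1  [with Rainfall=0, Predator=17]  = 18

18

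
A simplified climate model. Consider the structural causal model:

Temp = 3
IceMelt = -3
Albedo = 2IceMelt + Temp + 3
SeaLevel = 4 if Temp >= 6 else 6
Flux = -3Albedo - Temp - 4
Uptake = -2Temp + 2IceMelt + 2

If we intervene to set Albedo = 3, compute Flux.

-16

do(Albedo=3) replaces the equation Albedo = 2IceMelt + Temp + 3 with the constant Albedo = 3.
Flux = -3Albedo - Temp - 4  [with Albedo=3, Temp=3]  = -16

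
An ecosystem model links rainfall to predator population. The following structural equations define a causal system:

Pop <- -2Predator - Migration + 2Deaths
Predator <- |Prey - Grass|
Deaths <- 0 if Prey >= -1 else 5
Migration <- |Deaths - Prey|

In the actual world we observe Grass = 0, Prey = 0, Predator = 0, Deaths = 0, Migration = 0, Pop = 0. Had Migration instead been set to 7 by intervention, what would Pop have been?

-7

The intervention breaks the incoming arrows to Migration: Migration <- |Deaths - Prey| no longer applies, and Migration = 7.
Predator = |Prey - Grass|  [with Prey=0, Grass=0]  = 0
Deaths = 0 if Prey >= -1 else 5  [with Prey=0]  = 0
Pop = -2Predator - Migration + 2Deaths  [with Predator=0, Migration=7, Deaths=0]  = -7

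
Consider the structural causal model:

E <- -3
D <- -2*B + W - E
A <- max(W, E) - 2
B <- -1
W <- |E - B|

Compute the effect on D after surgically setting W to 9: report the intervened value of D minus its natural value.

The intervention breaks the incoming arrows to W: W <- |E - B| no longer applies, and W = 9.
D = -2*B + W - E  [with B=-1, W=9, E=-3]  = 14
Without intervention: W = |E - B|  [with E=-3, B=-1]  = 2; D = -2*B + W - E  [with B=-1, W=2, E=-3]  = 7.
Change = 14 − 7 = 7.

7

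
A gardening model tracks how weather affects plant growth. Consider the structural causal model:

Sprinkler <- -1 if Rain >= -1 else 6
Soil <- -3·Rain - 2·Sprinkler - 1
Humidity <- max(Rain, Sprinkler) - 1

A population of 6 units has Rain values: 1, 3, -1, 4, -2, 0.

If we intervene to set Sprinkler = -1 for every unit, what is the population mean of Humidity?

0

Under do(Sprinkler=-1), Sprinkler's equation is replaced by Sprinkler=-1 for every unit. Per-unit Humidity: 0, 2, -2, 3, -2, -1. Mean = 0.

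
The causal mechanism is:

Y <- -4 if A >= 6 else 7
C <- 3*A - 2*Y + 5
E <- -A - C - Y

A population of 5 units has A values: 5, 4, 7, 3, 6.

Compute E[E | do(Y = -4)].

Under do(Y=-4), Y's equation is replaced by Y=-4 for every unit. Per-unit E: -29, -25, -37, -21, -33. Mean = -29.

-29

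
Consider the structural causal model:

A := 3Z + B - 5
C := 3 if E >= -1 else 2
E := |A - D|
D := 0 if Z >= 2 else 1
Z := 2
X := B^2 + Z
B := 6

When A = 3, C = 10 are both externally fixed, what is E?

Under do(A = 3, C = 10), each intervened variable's structural equation is replaced by its fixed value.
D = 0 if Z >= 2 else 1  [with Z=2]  = 0
E = |A - D|  [with A=3, D=0]  = 3

3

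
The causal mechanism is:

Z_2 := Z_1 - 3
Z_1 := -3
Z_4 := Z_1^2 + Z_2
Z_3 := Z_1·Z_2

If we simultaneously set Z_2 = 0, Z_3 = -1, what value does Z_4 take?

9

Setting Z_2 = 0, Z_3 = -1 by intervention discards those variables' equations.
Z_4 = Z_1^2 + Z_2  [with Z_1=-3, Z_2=0]  = 9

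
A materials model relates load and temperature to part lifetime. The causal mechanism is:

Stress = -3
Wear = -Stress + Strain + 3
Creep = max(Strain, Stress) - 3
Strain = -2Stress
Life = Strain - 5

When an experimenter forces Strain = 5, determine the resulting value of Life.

0

do(Strain=5) replaces the equation Strain = -2Stress with the constant Strain = 5.
Life = Strain - 5  [with Strain=5]  = 0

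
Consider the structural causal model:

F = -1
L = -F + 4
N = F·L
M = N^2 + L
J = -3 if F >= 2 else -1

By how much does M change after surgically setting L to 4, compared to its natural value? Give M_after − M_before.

-10

Under do(L=4), the mechanism L = -F + 4 is discarded; L is fixed at 4.
N = F·L  [with F=-1, L=4]  = -4
M = N^2 + L  [with N=-4, L=4]  = 20
Without intervention: L = -F + 4  [with F=-1]  = 5; N = F·L  [with F=-1, L=5]  = -5; M = N^2 + L  [with N=-5, L=5]  = 30.
Change = 20 − 30 = -10.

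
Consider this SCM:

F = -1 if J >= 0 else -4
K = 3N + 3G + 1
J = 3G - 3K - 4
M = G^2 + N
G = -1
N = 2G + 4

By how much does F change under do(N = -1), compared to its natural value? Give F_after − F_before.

Under do(N=-1), the mechanism N = 2G + 4 is discarded; N is fixed at -1.
K = 3N + 3G + 1  [with N=-1, G=-1]  = -5
J = 3G - 3K - 4  [with G=-1, K=-5]  = 8
F = -1 if J >= 0 else -4  [with J=8]  = -1
Without intervention: N = 2G + 4  [with G=-1]  = 2; K = 3N + 3G + 1  [with N=2, G=-1]  = 4; J = 3G - 3K - 4  [with G=-1, K=4]  = -19; F = -1 if J >= 0 else -4  [with J=-19]  = -4.
Change = -1 − (-4) = 3.

3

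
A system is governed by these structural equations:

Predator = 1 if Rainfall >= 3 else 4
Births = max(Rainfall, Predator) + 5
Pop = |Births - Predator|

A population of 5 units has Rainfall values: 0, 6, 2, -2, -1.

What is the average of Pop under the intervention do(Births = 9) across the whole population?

do(Births=9) breaks Births's dependence on Rainfall. With Births=9 fixed, Pop across the units is 5, 8, 5, 5, 5, mean 5.6.

5.6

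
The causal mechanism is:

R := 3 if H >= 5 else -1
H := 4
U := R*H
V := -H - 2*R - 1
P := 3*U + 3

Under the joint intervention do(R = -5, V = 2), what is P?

The joint intervention fixes R = -5, V = 2, removing each variable's own equation.
U = R*H  [with R=-5, H=4]  = -20
P = 3*U + 3  [with U=-20]  = -57

-57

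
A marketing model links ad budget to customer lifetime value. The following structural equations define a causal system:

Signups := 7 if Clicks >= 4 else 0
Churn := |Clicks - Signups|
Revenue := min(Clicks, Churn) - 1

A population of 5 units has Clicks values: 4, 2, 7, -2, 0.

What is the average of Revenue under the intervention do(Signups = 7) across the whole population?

do(Signups=7) breaks Signups's dependence on Clicks. With Signups=7 fixed, Revenue across the units is 2, 1, -1, -3, -1, mean -0.4.

-0.4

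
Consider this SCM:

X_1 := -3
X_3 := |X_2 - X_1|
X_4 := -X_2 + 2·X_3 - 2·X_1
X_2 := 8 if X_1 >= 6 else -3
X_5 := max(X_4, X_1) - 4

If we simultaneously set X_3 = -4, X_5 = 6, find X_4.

The joint intervention fixes X_3 = -4, X_5 = 6, removing each variable's own equation.
X_2 = 8 if X_1 >= 6 else -3  [with X_1=-3]  = -3
X_4 = -X_2 + 2·X_3 - 2·X_1  [with X_2=-3, X_3=-4, X_1=-3]  = 1

1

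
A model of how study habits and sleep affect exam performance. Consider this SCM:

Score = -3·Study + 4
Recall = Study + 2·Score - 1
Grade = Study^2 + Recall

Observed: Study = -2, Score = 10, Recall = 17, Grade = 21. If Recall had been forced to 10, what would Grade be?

14

The intervention breaks the incoming arrows to Recall: Recall = Study + 2·Score - 1 no longer applies, and Recall = 10.
Grade = Study^2 + Recall  [with Study=-2, Recall=10]  = 14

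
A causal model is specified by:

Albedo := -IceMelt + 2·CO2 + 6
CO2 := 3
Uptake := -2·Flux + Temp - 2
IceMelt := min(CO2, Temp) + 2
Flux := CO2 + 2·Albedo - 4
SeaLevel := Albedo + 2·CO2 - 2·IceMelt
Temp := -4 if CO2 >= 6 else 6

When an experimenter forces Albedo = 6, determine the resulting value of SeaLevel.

2

Intervening sets Albedo = 6 and removes its equation (Albedo := -IceMelt + 2·CO2 + 6).
Temp = -4 if CO2 >= 6 else 6  [with CO2=3]  = 6
IceMelt = min(CO2, Temp) + 2  [with CO2=3, Temp=6]  = 5
SeaLevel = Albedo + 2·CO2 - 2·IceMelt  [with Albedo=6, CO2=3, IceMelt=5]  = 2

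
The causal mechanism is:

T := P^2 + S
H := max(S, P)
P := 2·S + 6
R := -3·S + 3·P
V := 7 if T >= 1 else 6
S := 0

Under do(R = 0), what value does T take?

36

do(R=0) replaces the equation R := -3·S + 3·P with the constant R = 0.
T is not downstream of the intervention, so its value is determined by the original equations.
P = 2·S + 6  [with S=0]  = 6
T = P^2 + S  [with P=6, S=0]  = 36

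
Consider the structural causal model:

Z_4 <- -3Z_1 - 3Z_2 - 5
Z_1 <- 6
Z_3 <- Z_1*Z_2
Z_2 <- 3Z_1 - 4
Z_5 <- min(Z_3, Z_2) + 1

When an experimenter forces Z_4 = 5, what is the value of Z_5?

15

Intervening sets Z_4 = 5 and removes its equation (Z_4 <- -3Z_1 - 3Z_2 - 5).
No directed path runs from Z_4 to Z_5, so Z_5 keeps its natural value.
Z_2 = 3Z_1 - 4  [with Z_1=6]  = 14
Z_3 = Z_1*Z_2  [with Z_1=6, Z_2=14]  = 84
Z_5 = min(Z_3, Z_2) + 1  [with Z_3=84, Z_2=14]  = 15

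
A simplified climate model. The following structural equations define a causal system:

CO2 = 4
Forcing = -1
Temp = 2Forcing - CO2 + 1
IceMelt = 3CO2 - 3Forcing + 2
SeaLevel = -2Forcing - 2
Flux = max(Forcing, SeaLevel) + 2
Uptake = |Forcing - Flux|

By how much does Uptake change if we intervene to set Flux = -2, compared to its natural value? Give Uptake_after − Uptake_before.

Intervening sets Flux = -2 and removes its equation (Flux = max(Forcing, SeaLevel) + 2).
Uptake = |Forcing - Flux|  [with Forcing=-1, Flux=-2]  = 1
Without intervention: SeaLevel = -2Forcing - 2  [with Forcing=-1]  = 0; Flux = max(Forcing, SeaLevel) + 2  [with Forcing=-1, SeaLevel=0]  = 2; Uptake = |Forcing - Flux|  [with Forcing=-1, Flux=2]  = 3.
Change = 1 − 3 = -2.

-2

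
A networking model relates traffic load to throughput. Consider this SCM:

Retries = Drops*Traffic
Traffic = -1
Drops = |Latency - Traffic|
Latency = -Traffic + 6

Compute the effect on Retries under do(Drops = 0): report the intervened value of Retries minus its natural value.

8

The intervention breaks the incoming arrows to Drops: Drops = |Latency - Traffic| no longer applies, and Drops = 0.
Retries = Drops*Traffic  [with Drops=0, Traffic=-1]  = 0
Without intervention: Latency = -Traffic + 6  [with Traffic=-1]  = 7; Drops = |Latency - Traffic|  [with Latency=7, Traffic=-1]  = 8; Retries = Drops*Traffic  [with Drops=8, Traffic=-1]  = -8.
Change = 0 − (-8) = 8.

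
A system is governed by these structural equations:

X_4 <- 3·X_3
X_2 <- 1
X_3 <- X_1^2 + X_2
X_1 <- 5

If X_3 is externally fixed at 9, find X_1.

5

Under do(X_3=9), the mechanism X_3 <- X_1^2 + X_2 is discarded; X_3 is fixed at 9.
X_1 is not downstream of the intervention, so its value is determined by the original equations.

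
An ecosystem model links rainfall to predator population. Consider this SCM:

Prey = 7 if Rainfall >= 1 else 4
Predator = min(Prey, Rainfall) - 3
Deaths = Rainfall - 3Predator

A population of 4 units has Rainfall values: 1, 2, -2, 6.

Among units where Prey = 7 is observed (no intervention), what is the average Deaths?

3

E[Deaths|Prey=7] averages over only the 3 units with Prey=7 (Rainfall = 1, 2, 6): Deaths = 7, 5, -3, mean 3.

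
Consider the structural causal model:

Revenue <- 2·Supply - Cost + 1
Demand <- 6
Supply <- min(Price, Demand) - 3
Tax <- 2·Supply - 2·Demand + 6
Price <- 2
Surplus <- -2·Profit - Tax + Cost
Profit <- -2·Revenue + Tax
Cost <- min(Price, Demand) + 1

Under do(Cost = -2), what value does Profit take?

-10

The intervention breaks the incoming arrows to Cost: Cost <- min(Price, Demand) + 1 no longer applies, and Cost = -2.
Supply = min(Price, Demand) - 3  [with Price=2, Demand=6]  = -1
Revenue = 2·Supply - Cost + 1  [with Supply=-1, Cost=-2]  = 1
Tax = 2·Supply - 2·Demand + 6  [with Supply=-1, Demand=6]  = -8
Profit = -2·Revenue + Tax  [with Revenue=1, Tax=-8]  = -10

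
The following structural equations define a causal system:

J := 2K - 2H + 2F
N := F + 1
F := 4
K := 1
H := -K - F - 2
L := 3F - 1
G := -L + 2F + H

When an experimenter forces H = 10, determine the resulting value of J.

The intervention breaks the incoming arrows to H: H := -K - F - 2 no longer applies, and H = 10.
J = 2K - 2H + 2F  [with K=1, H=10, F=4]  = -10

-10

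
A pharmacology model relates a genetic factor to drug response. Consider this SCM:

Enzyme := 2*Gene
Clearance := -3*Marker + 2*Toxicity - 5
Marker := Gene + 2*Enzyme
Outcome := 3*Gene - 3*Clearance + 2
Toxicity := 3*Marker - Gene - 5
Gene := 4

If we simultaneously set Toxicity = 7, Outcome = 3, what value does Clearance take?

Setting Toxicity = 7, Outcome = 3 by intervention discards those variables' equations.
Enzyme = 2*Gene  [with Gene=4]  = 8
Marker = Gene + 2*Enzyme  [with Gene=4, Enzyme=8]  = 20
Clearance = -3*Marker + 2*Toxicity - 5  [with Marker=20, Toxicity=7]  = -51

-51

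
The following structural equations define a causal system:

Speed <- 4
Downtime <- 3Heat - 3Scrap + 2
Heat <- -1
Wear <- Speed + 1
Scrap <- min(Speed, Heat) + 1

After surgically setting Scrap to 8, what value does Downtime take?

-25

Intervening sets Scrap = 8 and removes its equation (Scrap <- min(Speed, Heat) + 1).
Downtime = 3Heat - 3Scrap + 2  [with Heat=-1, Scrap=8]  = -25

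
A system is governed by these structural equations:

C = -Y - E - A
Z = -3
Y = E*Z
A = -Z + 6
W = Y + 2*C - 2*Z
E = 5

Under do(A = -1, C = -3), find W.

The joint intervention fixes A = -1, C = -3, removing each variable's own equation.
Y = E*Z  [with E=5, Z=-3]  = -15
W = Y + 2*C - 2*Z  [with Y=-15, C=-3, Z=-3]  = -15

-15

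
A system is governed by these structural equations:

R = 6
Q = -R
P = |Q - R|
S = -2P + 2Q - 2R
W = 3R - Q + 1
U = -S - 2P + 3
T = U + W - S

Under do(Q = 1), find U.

13

Under do(Q=1), the mechanism Q = -R is discarded; Q is fixed at 1.
P = |Q - R|  [with Q=1, R=6]  = 5
S = -2P + 2Q - 2R  [with P=5, Q=1, R=6]  = -20
U = -S - 2P + 3  [with S=-20, P=5]  = 13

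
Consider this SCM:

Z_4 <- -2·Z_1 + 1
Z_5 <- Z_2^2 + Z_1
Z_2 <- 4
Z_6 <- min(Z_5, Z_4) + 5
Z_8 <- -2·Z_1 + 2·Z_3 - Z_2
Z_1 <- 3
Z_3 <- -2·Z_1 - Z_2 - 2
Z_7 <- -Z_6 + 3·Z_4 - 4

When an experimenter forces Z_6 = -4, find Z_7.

-15

Intervening sets Z_6 = -4 and removes its equation (Z_6 <- min(Z_5, Z_4) + 5).
Z_4 = -2·Z_1 + 1  [with Z_1=3]  = -5
Z_7 = -Z_6 + 3·Z_4 - 4  [with Z_6=-4, Z_4=-5]  = -15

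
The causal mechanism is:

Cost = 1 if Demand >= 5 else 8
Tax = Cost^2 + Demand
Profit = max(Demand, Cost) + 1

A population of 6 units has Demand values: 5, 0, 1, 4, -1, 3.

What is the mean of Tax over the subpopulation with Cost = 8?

65.4

E[Tax|Cost=8] averages over only the 5 units with Cost=8 (Demand = 0, 1, 4, -1, 3): Tax = 64, 65, 68, 63, 67, mean 65.4.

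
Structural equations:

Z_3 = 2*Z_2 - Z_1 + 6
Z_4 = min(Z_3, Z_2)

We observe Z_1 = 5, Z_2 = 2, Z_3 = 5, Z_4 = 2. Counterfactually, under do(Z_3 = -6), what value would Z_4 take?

The intervention breaks the incoming arrows to Z_3: Z_3 = 2*Z_2 - Z_1 + 6 no longer applies, and Z_3 = -6.
Z_4 = min(Z_3, Z_2)  [with Z_3=-6, Z_2=2]  = -6

-6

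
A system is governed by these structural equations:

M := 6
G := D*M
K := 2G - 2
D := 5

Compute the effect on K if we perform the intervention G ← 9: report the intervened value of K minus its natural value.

-42

The intervention breaks the incoming arrows to G: G := D*M no longer applies, and G = 9.
K = 2G - 2  [with G=9]  = 16
Without intervention: G = D*M  [with D=5, M=6]  = 30; K = 2G - 2  [with G=30]  = 58.
Change = 16 − 58 = -42.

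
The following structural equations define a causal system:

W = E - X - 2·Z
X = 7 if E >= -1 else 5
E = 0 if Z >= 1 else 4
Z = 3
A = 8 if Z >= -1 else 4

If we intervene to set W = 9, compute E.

Under do(W=9), the mechanism W = E - X - 2·Z is discarded; W is fixed at 9.
No directed path runs from W to E, so E keeps its natural value.
E = 0 if Z >= 1 else 4  [with Z=3]  = 0

0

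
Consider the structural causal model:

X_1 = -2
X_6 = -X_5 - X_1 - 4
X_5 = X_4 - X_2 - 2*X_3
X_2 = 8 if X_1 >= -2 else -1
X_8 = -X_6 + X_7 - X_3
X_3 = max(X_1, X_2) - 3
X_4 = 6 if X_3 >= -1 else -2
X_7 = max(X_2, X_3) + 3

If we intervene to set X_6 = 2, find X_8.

4

Intervening sets X_6 = 2 and removes its equation (X_6 = -X_5 - X_1 - 4).
X_2 = 8 if X_1 >= -2 else -1  [with X_1=-2]  = 8
X_3 = max(X_1, X_2) - 3  [with X_1=-2, X_2=8]  = 5
X_7 = max(X_2, X_3) + 3  [with X_2=8, X_3=5]  = 11
X_8 = -X_6 + X_7 - X_3  [with X_6=2, X_7=11, X_3=5]  = 4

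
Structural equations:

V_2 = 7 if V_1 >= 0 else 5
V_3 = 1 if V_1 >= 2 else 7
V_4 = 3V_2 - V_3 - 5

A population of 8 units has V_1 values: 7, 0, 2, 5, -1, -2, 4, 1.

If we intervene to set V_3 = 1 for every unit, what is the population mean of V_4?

13.5

Under do(V_3=1), V_3's equation is replaced by V_3=1 for every unit. Per-unit V_4: 15, 15, 15, 15, 9, 9, 15, 15. Mean = 13.5.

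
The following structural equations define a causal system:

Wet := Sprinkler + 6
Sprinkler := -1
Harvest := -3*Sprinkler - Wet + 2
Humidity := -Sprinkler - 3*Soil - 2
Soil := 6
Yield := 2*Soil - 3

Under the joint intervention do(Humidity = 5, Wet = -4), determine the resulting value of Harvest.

The joint intervention fixes Humidity = 5, Wet = -4, removing each variable's own equation.
Harvest = -3*Sprinkler - Wet + 2  [with Sprinkler=-1, Wet=-4]  = 9

9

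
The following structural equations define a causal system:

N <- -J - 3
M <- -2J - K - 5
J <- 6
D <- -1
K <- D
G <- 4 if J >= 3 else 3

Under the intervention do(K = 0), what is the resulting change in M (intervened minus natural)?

The intervention breaks the incoming arrows to K: K <- D no longer applies, and K = 0.
M = -2J - K - 5  [with J=6, K=0]  = -17
Without intervention: K = D  [with D=-1]  = -1; M = -2J - K - 5  [with J=6, K=-1]  = -16.
Change = -17 − (-16) = -1.

-1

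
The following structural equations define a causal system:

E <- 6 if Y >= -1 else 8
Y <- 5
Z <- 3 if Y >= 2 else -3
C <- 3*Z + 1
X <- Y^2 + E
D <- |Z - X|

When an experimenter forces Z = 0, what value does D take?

Intervening sets Z = 0 and removes its equation (Z <- 3 if Y >= 2 else -3).
E = 6 if Y >= -1 else 8  [with Y=5]  = 6
X = Y^2 + E  [with Y=5, E=6]  = 31
D = |Z - X|  [with Z=0, X=31]  = 31

31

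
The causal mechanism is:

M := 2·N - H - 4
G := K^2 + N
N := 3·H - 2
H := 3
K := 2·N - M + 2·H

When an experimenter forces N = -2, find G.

167

do(N=-2) replaces the equation N := 3·H - 2 with the constant N = -2.
M = 2·N - H - 4  [with N=-2, H=3]  = -11
K = 2·N - M + 2·H  [with N=-2, M=-11, H=3]  = 13
G = K^2 + N  [with K=13, N=-2]  = 167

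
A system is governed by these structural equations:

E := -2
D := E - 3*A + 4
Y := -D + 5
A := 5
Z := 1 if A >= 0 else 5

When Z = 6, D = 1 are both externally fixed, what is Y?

Under do(Z = 6, D = 1), each intervened variable's structural equation is replaced by its fixed value.
Y = -D + 5  [with D=1]  = 4

4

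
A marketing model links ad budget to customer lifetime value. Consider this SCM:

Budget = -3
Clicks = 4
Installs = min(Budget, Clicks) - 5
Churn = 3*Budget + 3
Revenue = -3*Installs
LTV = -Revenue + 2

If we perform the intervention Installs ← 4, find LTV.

14

The intervention breaks the incoming arrows to Installs: Installs = min(Budget, Clicks) - 5 no longer applies, and Installs = 4.
Revenue = -3*Installs  [with Installs=4]  = -12
LTV = -Revenue + 2  [with Revenue=-12]  = 14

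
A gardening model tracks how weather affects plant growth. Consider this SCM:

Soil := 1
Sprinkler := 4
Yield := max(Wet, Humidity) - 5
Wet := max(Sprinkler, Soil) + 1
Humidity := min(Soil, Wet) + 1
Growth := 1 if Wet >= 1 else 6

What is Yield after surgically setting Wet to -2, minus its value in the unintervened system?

-6

The intervention breaks the incoming arrows to Wet: Wet := max(Sprinkler, Soil) + 1 no longer applies, and Wet = -2.
Humidity = min(Soil, Wet) + 1  [with Soil=1, Wet=-2]  = -1
Yield = max(Wet, Humidity) - 5  [with Wet=-2, Humidity=-1]  = -6
Without intervention: Wet = max(Sprinkler, Soil) + 1  [with Sprinkler=4, Soil=1]  = 5; Humidity = min(Soil, Wet) + 1  [with Soil=1, Wet=5]  = 2; Yield = max(Wet, Humidity) - 5  [with Wet=5, Humidity=2]  = 0.
Change = -6 − 0 = -6.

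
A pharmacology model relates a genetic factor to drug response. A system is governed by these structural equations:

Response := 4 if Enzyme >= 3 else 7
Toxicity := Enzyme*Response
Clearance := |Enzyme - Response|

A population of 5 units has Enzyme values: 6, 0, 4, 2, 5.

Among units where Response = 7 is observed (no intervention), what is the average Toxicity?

Conditioning on Response=7 selects the 2 unit(s) with Enzyme ∈ {0, 2}. Their Toxicity values: 0, 14. Mean = 7.

7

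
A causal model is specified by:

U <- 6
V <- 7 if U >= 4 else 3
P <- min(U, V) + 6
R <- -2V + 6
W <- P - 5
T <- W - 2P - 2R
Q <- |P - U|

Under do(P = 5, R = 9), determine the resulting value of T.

-28

Setting P = 5, R = 9 by intervention discards those variables' equations.
W = P - 5  [with P=5]  = 0
T = W - 2P - 2R  [with W=0, P=5, R=9]  = -28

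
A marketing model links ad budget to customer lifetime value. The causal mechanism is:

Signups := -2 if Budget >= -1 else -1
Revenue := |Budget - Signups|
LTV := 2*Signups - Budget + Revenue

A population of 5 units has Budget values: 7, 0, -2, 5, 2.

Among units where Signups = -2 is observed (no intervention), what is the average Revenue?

Conditioning on Signups=-2 selects the 4 unit(s) with Budget ∈ {7, 0, 5, 2}. Their Revenue values: 9, 2, 7, 4. Mean = 5.5.

5.5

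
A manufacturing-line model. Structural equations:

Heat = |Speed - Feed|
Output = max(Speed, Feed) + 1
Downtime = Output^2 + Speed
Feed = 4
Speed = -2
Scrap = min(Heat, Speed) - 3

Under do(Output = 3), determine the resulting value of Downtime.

7

The intervention breaks the incoming arrows to Output: Output = max(Speed, Feed) + 1 no longer applies, and Output = 3.
Downtime = Output^2 + Speed  [with Output=3, Speed=-2]  = 7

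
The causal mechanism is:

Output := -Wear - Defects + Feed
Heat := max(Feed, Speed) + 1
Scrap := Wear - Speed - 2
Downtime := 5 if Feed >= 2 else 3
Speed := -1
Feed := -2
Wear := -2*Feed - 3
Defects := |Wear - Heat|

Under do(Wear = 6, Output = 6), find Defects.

Setting Wear = 6, Output = 6 by intervention discards those variables' equations.
Heat = max(Feed, Speed) + 1  [with Feed=-2, Speed=-1]  = 0
Defects = |Wear - Heat|  [with Wear=6, Heat=0]  = 6

6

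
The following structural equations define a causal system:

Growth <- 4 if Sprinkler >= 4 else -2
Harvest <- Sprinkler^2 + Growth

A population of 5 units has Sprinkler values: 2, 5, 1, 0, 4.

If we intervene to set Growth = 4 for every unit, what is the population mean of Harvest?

13.2

Under do(Growth=4), Growth's equation is replaced by Growth=4 for every unit. Per-unit Harvest: 8, 29, 5, 4, 20. Mean = 13.2.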